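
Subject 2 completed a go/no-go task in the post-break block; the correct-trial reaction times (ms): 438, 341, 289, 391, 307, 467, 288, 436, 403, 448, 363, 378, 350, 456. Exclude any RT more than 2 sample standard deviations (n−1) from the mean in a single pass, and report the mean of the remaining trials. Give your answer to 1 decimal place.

382.5 ms

n = 14, ΣRT = 5355, M = 382.500
Σ(x−M)² = 49819.50; s = √(49819.50/13) = 61.905
Cutoffs: 382.500 ± 2·61.905 → [258.7, 506.3]
No RTs fall outside the cutoffs; all 14 retained. Mean = 5355/14 = 382.500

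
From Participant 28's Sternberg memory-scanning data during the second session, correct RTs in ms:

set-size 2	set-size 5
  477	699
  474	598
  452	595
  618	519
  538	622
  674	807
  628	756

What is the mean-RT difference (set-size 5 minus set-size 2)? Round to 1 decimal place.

M(set-size 2) = 3861/7 = 551.571
M(set-size 5) = 4596/7 = 656.571
Difference = 656.571 − 551.571 = 105.000 ms

105.0 ms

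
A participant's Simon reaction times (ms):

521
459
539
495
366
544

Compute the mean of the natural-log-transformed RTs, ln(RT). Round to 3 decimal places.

6.180

ln(RT): 6.2558, 6.1291, 6.2897, 6.2046, 5.9026, 6.2989
Σ ln(RT) = 37.0807
Mean = 37.0807/6 = 6.18011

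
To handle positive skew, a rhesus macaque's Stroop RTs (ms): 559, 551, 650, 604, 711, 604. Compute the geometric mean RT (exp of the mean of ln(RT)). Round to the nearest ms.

611 ms

ln(RT): 6.3261, 6.3117, 6.4770, 6.4036, 6.5667, 6.4036
Mean ln(RT) = 38.4887/6 = 6.41478
Geometric mean = exp(6.41478) = 610.81 ms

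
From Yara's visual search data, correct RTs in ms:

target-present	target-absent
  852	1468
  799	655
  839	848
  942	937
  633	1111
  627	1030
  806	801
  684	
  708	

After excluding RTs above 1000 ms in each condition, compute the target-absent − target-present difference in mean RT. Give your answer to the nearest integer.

target-absent: exclude 1468, 1111, 1030
M(target-present) = 6890/9 = 765.556
M(target-absent) = 3241/4 = 810.250
Difference = 810.250 − 765.556 = 44.694 ms

45 ms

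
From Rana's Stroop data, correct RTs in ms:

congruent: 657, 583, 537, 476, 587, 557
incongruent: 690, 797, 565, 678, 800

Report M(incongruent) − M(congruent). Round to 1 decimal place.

139.8 ms

M(congruent) = 3397/6 = 566.167
M(incongruent) = 3530/5 = 706.000
Difference = 706.000 − 566.167 = 139.833 ms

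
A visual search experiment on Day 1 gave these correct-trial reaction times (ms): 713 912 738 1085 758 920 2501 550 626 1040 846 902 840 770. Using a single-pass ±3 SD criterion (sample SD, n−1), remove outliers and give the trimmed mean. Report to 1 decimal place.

n = 14, ΣRT = 13201, M = 942.929
Σ(x−M)² = 2894142.93; s = √(2894142.93/13) = 471.833
Cutoffs: 942.929 ± 3·471.833 → [-472.6, 2358.4]
Outside: 2501 → excluded.
Retained (n=13): Σ = 10700, mean = 10700/13 = 823.077

823.1 ms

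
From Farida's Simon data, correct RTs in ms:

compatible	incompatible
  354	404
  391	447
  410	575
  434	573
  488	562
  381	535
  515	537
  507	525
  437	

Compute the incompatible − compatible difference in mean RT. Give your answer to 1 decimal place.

84.5 ms

M(compatible) = 3917/9 = 435.222
M(incompatible) = 4158/8 = 519.750
Difference = 519.750 − 435.222 = 84.528 ms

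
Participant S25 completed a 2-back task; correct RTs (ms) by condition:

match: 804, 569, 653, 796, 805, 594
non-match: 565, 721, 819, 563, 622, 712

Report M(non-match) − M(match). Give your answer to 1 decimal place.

M(match) = 4221/6 = 703.500
M(non-match) = 4002/6 = 667.000
Difference = 667.000 − 703.500 = -36.500 ms

-36.5 ms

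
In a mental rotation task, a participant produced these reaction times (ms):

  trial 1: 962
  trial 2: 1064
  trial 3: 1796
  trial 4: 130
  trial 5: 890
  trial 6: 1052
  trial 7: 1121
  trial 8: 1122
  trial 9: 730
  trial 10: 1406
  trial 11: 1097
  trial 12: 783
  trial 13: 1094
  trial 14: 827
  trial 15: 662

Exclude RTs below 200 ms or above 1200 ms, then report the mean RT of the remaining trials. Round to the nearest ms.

950 ms

Excluded: 130, 1406, 1796
Retained (n=12): Σ = 11404
Mean = 11404/12 = 950.3333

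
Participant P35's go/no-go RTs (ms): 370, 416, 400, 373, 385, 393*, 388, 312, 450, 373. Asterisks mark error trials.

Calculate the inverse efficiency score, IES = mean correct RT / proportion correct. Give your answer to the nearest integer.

Correct trials (n=9): 370, 416, 400, 373, 385, 388, 312, 450, 373
Mean correct RT = 3467/9 = 385.2222 ms
Proportion correct = 9/10
IES = 385.2222 / (9/10) = 428.025 ms

428 ms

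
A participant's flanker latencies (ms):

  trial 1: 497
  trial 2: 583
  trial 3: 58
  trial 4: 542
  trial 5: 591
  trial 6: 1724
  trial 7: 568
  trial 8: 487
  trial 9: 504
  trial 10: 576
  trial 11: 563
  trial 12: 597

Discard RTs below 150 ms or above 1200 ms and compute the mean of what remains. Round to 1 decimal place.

Excluded: 58, 1724
Retained (n=10): Σ = 5508
Mean = 5508/10 = 550.8000

550.8 ms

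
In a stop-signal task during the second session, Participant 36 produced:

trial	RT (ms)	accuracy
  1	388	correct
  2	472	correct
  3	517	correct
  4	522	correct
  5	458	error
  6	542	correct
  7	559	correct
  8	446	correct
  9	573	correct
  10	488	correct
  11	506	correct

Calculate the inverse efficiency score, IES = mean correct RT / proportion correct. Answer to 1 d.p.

551.4 ms

Correct trials (n=10): 388, 472, 517, 522, 542, 559, 446, 573, 488, 506
Mean correct RT = 5013/10 = 501.3000 ms
Proportion correct = 10/11
IES = 501.3000 / (10/11) = 551.430 ms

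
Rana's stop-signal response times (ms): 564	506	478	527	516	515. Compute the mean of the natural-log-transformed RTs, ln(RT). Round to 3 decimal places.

6.248

ln(RT): 6.3351, 6.2265, 6.1696, 6.2672, 6.2461, 6.2442
Σ ln(RT) = 37.4887
Mean = 37.4887/6 = 6.24811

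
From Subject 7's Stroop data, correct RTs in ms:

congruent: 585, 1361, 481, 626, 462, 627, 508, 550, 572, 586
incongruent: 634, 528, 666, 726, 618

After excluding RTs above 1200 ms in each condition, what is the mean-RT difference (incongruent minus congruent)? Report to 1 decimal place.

79.2 ms

congruent: exclude 1361
M(congruent) = 4997/9 = 555.222
M(incongruent) = 3172/5 = 634.400
Difference = 634.400 − 555.222 = 79.178 ms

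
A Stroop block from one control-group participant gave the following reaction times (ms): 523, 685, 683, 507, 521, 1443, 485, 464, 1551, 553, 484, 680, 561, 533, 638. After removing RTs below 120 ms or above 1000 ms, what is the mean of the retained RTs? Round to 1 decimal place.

Excluded: 1443, 1551
Retained (n=13): Σ = 7317
Mean = 7317/13 = 562.8462

562.8 ms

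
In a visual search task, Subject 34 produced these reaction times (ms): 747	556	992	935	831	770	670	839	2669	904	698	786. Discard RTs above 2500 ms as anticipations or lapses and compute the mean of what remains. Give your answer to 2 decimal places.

Excluded: 2669
Retained (n=11): Σ = 8728
Mean = 8728/11 = 793.4545

793.45 ms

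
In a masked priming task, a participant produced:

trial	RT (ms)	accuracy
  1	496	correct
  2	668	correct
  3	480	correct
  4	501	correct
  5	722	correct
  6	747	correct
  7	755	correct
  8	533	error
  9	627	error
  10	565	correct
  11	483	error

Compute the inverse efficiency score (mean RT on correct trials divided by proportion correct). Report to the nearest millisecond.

Correct trials (n=8): 496, 668, 480, 501, 722, 747, 755, 565
Mean correct RT = 4934/8 = 616.7500 ms
Proportion correct = 8/11
IES = 616.7500 / (8/11) = 848.031 ms

848 ms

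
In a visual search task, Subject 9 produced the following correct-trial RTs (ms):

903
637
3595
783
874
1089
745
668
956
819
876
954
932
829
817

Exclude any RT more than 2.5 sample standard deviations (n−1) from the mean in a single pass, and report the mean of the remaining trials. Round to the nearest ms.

n = 15, ΣRT = 15477, M = 1031.800
Σ(x−M)² = 7225712.40; s = √(7225712.40/14) = 718.417
Cutoffs: 1031.800 ± 2.5·718.417 → [-764.2, 2827.8]
Outside: 3595 → excluded.
Retained (n=14): Σ = 11882, mean = 11882/14 = 848.714

849 ms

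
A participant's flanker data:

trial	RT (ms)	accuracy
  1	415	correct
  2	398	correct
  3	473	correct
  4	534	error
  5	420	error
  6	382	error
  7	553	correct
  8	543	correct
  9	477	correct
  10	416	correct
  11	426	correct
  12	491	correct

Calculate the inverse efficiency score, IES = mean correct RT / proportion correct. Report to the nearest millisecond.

621 ms

Correct trials (n=9): 415, 398, 473, 553, 543, 477, 416, 426, 491
Mean correct RT = 4192/9 = 465.7778 ms
Proportion correct = 9/12
IES = 465.7778 / (9/12) = 621.037 ms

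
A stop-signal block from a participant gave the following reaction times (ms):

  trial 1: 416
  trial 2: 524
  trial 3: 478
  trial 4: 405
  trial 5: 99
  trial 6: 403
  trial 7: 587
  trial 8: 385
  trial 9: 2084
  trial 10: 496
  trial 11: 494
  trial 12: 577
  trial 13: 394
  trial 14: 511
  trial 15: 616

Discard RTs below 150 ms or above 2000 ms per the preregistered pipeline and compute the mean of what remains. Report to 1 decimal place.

483.5 ms

Excluded: 99, 2084
Retained (n=13): Σ = 6286
Mean = 6286/13 = 483.5385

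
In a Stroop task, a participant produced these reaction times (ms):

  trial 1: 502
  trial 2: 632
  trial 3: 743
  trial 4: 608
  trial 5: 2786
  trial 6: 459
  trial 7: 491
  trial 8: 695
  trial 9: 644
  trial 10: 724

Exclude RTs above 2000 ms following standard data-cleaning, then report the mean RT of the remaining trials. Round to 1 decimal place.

610.9 ms

Excluded: 2786
Retained (n=9): Σ = 5498
Mean = 5498/9 = 610.8889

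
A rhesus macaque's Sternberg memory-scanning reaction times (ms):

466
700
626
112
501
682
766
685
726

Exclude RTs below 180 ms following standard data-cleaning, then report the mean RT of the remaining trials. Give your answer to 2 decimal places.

644.00 ms

Excluded: 112
Retained (n=8): Σ = 5152
Mean = 5152/8 = 644.0000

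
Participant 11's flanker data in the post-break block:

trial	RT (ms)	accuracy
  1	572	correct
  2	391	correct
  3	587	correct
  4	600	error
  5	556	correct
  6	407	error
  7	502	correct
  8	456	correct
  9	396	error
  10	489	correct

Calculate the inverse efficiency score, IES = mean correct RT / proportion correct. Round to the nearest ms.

Correct trials (n=7): 572, 391, 587, 556, 502, 456, 489
Mean correct RT = 3553/7 = 507.5714 ms
Proportion correct = 7/10
IES = 507.5714 / (7/10) = 725.102 ms

725 ms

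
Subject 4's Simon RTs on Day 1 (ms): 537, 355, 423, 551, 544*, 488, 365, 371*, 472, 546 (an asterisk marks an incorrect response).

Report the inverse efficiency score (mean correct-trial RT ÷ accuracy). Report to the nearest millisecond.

Correct trials (n=8): 537, 355, 423, 551, 488, 365, 472, 546
Mean correct RT = 3737/8 = 467.1250 ms
Proportion correct = 8/10
IES = 467.1250 / (8/10) = 583.906 ms

584 ms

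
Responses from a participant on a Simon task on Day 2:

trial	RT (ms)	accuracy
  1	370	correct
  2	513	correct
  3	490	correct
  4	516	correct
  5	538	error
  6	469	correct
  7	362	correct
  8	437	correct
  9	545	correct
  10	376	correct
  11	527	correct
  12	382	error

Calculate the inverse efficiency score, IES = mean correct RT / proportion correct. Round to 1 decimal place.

552.6 ms

Correct trials (n=10): 370, 513, 490, 516, 469, 362, 437, 545, 376, 527
Mean correct RT = 4605/10 = 460.5000 ms
Proportion correct = 10/12
IES = 460.5000 / (10/12) = 552.600 ms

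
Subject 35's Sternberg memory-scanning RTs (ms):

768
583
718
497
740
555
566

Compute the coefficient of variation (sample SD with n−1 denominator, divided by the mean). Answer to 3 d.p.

0.169

n = 7, Σ = 4427, M = 632.4286
Σ(x−M)² = 68465.714; s = √(68465.714/6) = 106.8221
CV = 106.8221 / 632.4286 = 0.16891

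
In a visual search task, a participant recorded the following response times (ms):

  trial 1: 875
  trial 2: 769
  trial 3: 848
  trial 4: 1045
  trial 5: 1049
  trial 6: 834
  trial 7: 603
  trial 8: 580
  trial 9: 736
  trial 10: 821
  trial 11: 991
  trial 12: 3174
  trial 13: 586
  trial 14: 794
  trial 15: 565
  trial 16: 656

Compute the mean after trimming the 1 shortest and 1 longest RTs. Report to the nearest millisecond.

799 ms

Sorted: 565, 580, 586, 603, 656, 736, 769, 794, 821, 834, 848, 875, 991, 1045, 1049, 3174
Drop lowest 1 (565) and highest 1 (3174)
Remaining (n=14): Σ = 11187, mean = 11187/14 = 799.071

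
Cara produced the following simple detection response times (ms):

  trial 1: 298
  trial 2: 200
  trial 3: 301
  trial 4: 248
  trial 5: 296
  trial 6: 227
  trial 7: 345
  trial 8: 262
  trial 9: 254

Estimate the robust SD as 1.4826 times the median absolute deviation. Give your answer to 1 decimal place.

Sorted: 200, 227, 248, 254, 262, 296, 298, 301, 345 → median = 262
|x − 262| sorted: 0, 8, 14, 34, 35, 36, 39, 62, 83 → MAD = 35
Robust SD ≈ 1.4826 × 35 = 51.891

51.9 ms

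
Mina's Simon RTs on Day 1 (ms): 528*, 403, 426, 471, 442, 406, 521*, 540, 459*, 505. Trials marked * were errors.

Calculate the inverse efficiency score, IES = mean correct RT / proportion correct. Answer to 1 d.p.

651.6 ms

Correct trials (n=7): 403, 426, 471, 442, 406, 540, 505
Mean correct RT = 3193/7 = 456.1429 ms
Proportion correct = 7/10
IES = 456.1429 / (7/10) = 651.633 ms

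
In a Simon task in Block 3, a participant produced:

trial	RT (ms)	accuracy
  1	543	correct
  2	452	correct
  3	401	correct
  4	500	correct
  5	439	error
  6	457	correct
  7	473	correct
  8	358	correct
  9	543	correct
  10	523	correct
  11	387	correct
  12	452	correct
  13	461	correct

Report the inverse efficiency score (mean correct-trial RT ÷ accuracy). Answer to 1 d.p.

Correct trials (n=12): 543, 452, 401, 500, 457, 473, 358, 543, 523, 387, 452, 461
Mean correct RT = 5550/12 = 462.5000 ms
Proportion correct = 12/13
IES = 462.5000 / (12/13) = 501.042 ms

501.0 ms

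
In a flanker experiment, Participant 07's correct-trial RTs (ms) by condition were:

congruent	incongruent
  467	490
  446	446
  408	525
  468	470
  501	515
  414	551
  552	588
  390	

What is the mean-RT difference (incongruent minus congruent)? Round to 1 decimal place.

56.4 ms

M(congruent) = 3646/8 = 455.750
M(incongruent) = 3585/7 = 512.143
Difference = 512.143 − 455.750 = 56.393 ms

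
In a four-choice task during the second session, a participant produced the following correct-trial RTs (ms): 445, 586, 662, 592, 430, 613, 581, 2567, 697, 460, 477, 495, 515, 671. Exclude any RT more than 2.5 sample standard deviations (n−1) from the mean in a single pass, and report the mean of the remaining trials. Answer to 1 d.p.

555.7 ms

n = 14, ΣRT = 9791, M = 699.357
Σ(x−M)² = 3855871.21; s = √(3855871.21/13) = 544.615
Cutoffs: 699.357 ± 2.5·544.615 → [-662.2, 2060.9]
Outside: 2567 → excluded.
Retained (n=13): Σ = 7224, mean = 7224/13 = 555.692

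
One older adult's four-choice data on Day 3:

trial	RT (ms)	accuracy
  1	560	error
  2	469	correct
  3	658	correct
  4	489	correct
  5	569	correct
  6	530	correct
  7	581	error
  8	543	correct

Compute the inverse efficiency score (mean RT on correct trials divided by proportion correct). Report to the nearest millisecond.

Correct trials (n=6): 469, 658, 489, 569, 530, 543
Mean correct RT = 3258/6 = 543.0000 ms
Proportion correct = 6/8
IES = 543.0000 / (6/8) = 724.000 ms

724 ms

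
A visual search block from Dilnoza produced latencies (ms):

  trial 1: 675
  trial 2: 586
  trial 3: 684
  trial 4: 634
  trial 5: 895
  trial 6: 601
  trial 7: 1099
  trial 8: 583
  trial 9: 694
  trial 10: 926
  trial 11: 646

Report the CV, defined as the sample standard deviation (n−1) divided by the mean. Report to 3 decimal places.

n = 11, Σ = 8023, M = 729.3636
Σ(x−M)² = 283492.545; s = √(283492.545/10) = 168.3724
CV = 168.3724 / 729.3636 = 0.23085

0.231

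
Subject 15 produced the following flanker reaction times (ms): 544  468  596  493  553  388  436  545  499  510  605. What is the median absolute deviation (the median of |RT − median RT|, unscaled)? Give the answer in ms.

42 ms

Sorted: 388, 436, 468, 493, 499, 510, 544, 545, 553, 596, 605 → median = 510
|x − 510|: 34, 42, 86, 17, 43, 122, 74, 35, 11, 0, 95
Sorted deviations: 0, 11, 17, 34, 35, 42, 43, 74, 86, 95, 122 → MAD = 42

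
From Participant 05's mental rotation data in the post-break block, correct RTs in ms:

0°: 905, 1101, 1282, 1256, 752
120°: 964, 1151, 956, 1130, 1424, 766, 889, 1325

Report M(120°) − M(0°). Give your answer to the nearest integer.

16 ms

M(0°) = 5296/5 = 1059.200
M(120°) = 8605/8 = 1075.625
Difference = 1075.625 − 1059.200 = 16.425 ms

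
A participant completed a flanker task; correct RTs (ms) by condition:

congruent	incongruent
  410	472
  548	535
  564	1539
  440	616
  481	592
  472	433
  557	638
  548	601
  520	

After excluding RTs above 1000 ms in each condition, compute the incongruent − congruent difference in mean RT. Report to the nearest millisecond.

incongruent: exclude 1539
M(congruent) = 4540/9 = 504.444
M(incongruent) = 3887/7 = 555.286
Difference = 555.286 − 504.444 = 50.841 ms

51 ms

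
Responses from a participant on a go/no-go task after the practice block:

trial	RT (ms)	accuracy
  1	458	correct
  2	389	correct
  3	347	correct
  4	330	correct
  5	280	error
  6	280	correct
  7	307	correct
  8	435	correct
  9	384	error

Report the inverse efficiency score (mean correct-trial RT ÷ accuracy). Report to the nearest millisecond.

Correct trials (n=7): 458, 389, 347, 330, 280, 307, 435
Mean correct RT = 2546/7 = 363.7143 ms
Proportion correct = 7/9
IES = 363.7143 / (7/9) = 467.633 ms

468 ms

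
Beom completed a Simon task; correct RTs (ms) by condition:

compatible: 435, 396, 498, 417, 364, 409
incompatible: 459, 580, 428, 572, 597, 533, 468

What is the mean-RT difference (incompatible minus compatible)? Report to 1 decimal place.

99.7 ms

M(compatible) = 2519/6 = 419.833
M(incompatible) = 3637/7 = 519.571
Difference = 519.571 − 419.833 = 99.738 ms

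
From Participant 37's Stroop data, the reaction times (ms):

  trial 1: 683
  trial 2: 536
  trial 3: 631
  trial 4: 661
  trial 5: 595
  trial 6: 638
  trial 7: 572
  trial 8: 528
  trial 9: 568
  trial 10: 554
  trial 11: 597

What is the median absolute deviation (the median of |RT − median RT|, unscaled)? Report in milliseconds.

41 ms

Sorted: 528, 536, 554, 568, 572, 595, 597, 631, 638, 661, 683 → median = 595
|x − 595|: 88, 59, 36, 66, 0, 43, 23, 67, 27, 41, 2
Sorted deviations: 0, 2, 23, 27, 36, 41, 43, 59, 66, 67, 88 → MAD = 41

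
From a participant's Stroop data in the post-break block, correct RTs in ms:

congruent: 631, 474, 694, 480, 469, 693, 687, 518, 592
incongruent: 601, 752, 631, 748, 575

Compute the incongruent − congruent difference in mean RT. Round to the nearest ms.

M(congruent) = 5238/9 = 582.000
M(incongruent) = 3307/5 = 661.400
Difference = 661.400 − 582.000 = 79.400 ms

79 ms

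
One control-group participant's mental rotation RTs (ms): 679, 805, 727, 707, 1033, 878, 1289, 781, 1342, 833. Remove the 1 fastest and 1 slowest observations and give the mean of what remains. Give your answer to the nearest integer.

882 ms

Sorted: 679, 707, 727, 781, 805, 833, 878, 1033, 1289, 1342
Drop lowest 1 (679) and highest 1 (1342)
Remaining (n=8): Σ = 7053, mean = 7053/8 = 881.625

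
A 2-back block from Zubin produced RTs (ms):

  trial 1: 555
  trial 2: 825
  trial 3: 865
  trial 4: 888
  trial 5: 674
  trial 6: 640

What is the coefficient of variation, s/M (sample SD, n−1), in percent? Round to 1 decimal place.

n = 6, Σ = 4447, M = 741.1667
Σ(x−M)² = 93326.833; s = √(93326.833/5) = 136.6213
CV = 136.6213 / 741.1667 = 0.18433 = 18.433%

18.4%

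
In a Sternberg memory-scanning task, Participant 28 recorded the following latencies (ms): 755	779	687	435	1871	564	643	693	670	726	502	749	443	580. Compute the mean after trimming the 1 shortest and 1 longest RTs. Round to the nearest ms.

649 ms

Sorted: 435, 443, 502, 564, 580, 643, 670, 687, 693, 726, 749, 755, 779, 1871
Drop lowest 1 (435) and highest 1 (1871)
Remaining (n=12): Σ = 7791, mean = 7791/12 = 649.250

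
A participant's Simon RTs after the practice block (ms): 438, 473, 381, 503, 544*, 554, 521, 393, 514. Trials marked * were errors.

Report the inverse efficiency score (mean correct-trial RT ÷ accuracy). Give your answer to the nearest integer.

531 ms

Correct trials (n=8): 438, 473, 381, 503, 554, 521, 393, 514
Mean correct RT = 3777/8 = 472.1250 ms
Proportion correct = 8/9
IES = 472.1250 / (8/9) = 531.141 ms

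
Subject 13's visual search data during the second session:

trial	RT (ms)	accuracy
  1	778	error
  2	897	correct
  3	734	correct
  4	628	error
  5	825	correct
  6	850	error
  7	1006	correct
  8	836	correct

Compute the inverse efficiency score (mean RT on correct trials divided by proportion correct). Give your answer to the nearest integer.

Correct trials (n=5): 897, 734, 825, 1006, 836
Mean correct RT = 4298/5 = 859.6000 ms
Proportion correct = 5/8
IES = 859.6000 / (5/8) = 1375.360 ms

1375 ms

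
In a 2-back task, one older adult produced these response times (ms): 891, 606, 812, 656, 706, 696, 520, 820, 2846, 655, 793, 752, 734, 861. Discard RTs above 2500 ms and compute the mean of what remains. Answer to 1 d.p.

Excluded: 2846
Retained (n=13): Σ = 9502
Mean = 9502/13 = 730.9231

730.9 ms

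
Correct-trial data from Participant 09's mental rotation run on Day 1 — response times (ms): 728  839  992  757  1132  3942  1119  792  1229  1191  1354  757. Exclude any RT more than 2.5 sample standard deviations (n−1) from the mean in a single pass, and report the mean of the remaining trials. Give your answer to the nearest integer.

n = 12, ΣRT = 14832, M = 1236.000
Σ(x−M)² = 8494166.00; s = √(8494166.00/11) = 878.747
Cutoffs: 1236.000 ± 2.5·878.747 → [-960.9, 3432.9]
Outside: 3942 → excluded.
Retained (n=11): Σ = 10890, mean = 10890/11 = 990.000

990 ms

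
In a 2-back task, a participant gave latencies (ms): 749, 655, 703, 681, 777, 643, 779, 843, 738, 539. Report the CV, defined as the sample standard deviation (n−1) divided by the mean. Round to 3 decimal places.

0.121

n = 10, Σ = 7107, M = 710.7000
Σ(x−M)² = 66884.100; s = √(66884.100/9) = 86.2065
CV = 86.2065 / 710.7000 = 0.12130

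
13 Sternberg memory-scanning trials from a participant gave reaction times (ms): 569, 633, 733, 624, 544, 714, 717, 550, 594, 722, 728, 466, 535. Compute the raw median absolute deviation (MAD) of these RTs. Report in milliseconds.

89 ms

Sorted: 466, 535, 544, 550, 569, 594, 624, 633, 714, 717, 722, 728, 733 → median = 624
|x − 624|: 55, 9, 109, 0, 80, 90, 93, 74, 30, 98, 104, 158, 89
Sorted deviations: 0, 9, 30, 55, 74, 80, 89, 90, 93, 98, 104, 109, 158 → MAD = 89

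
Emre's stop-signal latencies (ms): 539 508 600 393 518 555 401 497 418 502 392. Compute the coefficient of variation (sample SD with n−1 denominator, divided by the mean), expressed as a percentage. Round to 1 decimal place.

14.9%

n = 11, Σ = 5323, M = 483.9091
Σ(x−M)² = 51736.909; s = √(51736.909/10) = 71.9284
CV = 71.9284 / 483.9091 = 0.14864 = 14.864%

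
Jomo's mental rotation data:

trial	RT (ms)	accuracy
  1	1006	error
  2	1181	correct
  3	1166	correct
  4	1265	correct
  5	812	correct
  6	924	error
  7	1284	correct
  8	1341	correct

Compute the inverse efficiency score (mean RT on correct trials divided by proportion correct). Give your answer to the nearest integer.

1566 ms

Correct trials (n=6): 1181, 1166, 1265, 812, 1284, 1341
Mean correct RT = 7049/6 = 1174.8333 ms
Proportion correct = 6/8
IES = 1174.8333 / (6/8) = 1566.444 ms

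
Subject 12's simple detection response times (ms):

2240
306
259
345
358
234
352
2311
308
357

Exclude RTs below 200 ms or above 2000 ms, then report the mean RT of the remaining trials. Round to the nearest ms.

315 ms

Excluded: 2240, 2311
Retained (n=8): Σ = 2519
Mean = 2519/8 = 314.8750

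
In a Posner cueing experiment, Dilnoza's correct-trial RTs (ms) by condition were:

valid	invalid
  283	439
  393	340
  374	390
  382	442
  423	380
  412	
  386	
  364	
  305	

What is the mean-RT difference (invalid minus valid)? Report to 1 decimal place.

29.1 ms

M(valid) = 3322/9 = 369.111
M(invalid) = 1991/5 = 398.200
Difference = 398.200 − 369.111 = 29.089 ms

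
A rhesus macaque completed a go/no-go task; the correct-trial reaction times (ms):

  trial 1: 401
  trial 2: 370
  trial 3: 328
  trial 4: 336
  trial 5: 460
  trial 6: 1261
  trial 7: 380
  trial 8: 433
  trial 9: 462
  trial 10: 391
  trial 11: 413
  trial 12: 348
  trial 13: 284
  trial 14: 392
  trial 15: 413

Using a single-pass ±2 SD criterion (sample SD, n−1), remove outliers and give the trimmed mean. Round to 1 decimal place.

386.5 ms

n = 15, ΣRT = 6672, M = 444.800
Σ(x−M)² = 746972.40; s = √(746972.40/14) = 230.987
Cutoffs: 444.800 ± 2·230.987 → [-17.2, 906.8]
Outside: 1261 → excluded.
Retained (n=14): Σ = 5411, mean = 5411/14 = 386.500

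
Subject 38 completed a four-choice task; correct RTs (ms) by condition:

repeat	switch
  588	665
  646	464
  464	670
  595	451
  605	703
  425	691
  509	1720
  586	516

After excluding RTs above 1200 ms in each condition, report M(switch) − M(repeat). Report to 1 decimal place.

switch: exclude 1720
M(repeat) = 4418/8 = 552.250
M(switch) = 4160/7 = 594.286
Difference = 594.286 − 552.250 = 42.036 ms

42.0 ms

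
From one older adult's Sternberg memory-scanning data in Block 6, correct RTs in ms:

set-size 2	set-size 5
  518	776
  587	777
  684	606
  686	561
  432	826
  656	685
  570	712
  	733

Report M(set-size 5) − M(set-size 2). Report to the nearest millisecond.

M(set-size 2) = 4133/7 = 590.429
M(set-size 5) = 5676/8 = 709.500
Difference = 709.500 − 590.429 = 119.071 ms

119 ms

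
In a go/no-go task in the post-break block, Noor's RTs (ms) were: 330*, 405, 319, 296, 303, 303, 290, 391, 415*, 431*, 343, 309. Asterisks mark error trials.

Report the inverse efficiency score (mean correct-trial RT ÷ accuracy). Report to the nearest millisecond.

438 ms

Correct trials (n=9): 405, 319, 296, 303, 303, 290, 391, 343, 309
Mean correct RT = 2959/9 = 328.7778 ms
Proportion correct = 9/12
IES = 328.7778 / (9/12) = 438.370 ms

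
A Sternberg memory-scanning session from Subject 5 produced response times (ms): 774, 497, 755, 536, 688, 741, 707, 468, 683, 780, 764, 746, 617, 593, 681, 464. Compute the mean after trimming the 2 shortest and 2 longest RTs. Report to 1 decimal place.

Sorted: 464, 468, 497, 536, 593, 617, 681, 683, 688, 707, 741, 746, 755, 764, 774, 780
Drop lowest 2 (464, 468) and highest 2 (774, 780)
Remaining (n=12): Σ = 8008, mean = 8008/12 = 667.333

667.3 ms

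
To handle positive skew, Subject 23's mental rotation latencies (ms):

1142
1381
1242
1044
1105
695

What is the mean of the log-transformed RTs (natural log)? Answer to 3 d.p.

6.983

ln(RT): 7.0405, 7.2306, 7.1245, 6.9508, 7.0076, 6.5439
Σ ln(RT) = 41.8979
Mean = 41.8979/6 = 6.98298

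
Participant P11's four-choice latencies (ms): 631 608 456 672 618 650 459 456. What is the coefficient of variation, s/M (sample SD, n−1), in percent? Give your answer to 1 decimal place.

n = 8, Σ = 4550, M = 568.7500
Σ(x−M)² = 62573.500; s = √(62573.500/7) = 94.5467
CV = 94.5467 / 568.7500 = 0.16624 = 16.624%

16.6%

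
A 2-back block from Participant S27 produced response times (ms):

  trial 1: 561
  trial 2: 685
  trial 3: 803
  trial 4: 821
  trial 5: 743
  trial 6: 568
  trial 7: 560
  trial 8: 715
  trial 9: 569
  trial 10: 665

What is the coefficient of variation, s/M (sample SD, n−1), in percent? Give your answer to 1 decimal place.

15.2%

n = 10, Σ = 6690, M = 669.0000
Σ(x−M)² = 92670.000; s = √(92670.000/9) = 101.4725
CV = 101.4725 / 669.0000 = 0.15168 = 15.168%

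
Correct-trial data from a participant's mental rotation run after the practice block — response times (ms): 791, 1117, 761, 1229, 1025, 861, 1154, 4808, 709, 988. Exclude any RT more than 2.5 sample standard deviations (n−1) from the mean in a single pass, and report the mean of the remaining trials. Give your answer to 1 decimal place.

n = 10, ΣRT = 13443, M = 1344.300
Σ(x−M)² = 13610858.10; s = √(13610858.10/9) = 1229.763
Cutoffs: 1344.300 ± 2.5·1229.763 → [-1730.1, 4418.7]
Outside: 4808 → excluded.
Retained (n=9): Σ = 8635, mean = 8635/9 = 959.444

959.4 ms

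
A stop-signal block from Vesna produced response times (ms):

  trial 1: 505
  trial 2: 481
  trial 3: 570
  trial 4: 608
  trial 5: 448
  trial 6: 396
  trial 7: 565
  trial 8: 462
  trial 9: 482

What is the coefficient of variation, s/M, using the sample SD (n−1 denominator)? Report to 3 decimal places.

0.134

n = 9, Σ = 4517, M = 501.8889
Σ(x−M)² = 36430.889; s = √(36430.889/8) = 67.4823
CV = 67.4823 / 501.8889 = 0.13446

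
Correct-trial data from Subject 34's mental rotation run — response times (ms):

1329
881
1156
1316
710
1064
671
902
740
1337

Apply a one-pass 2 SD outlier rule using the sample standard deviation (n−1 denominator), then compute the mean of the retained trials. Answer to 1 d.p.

n = 10, ΣRT = 10106, M = 1010.600
Σ(x−M)² = 632680.40; s = √(632680.40/9) = 265.137
Cutoffs: 1010.600 ± 2·265.137 → [480.3, 1540.9]
No RTs fall outside the cutoffs; all 10 retained. Mean = 10106/10 = 1010.600

1010.6 ms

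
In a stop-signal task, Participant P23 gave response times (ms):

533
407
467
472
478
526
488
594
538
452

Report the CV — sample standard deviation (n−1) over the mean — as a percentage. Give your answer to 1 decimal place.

10.7%

n = 10, Σ = 4955, M = 495.5000
Σ(x−M)² = 25296.500; s = √(25296.500/9) = 53.0162
CV = 53.0162 / 495.5000 = 0.10700 = 10.700%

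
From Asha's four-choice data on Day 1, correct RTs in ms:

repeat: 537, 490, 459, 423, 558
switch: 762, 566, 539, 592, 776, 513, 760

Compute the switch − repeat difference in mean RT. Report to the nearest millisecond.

M(repeat) = 2467/5 = 493.400
M(switch) = 4508/7 = 644.000
Difference = 644.000 − 493.400 = 150.600 ms

151 ms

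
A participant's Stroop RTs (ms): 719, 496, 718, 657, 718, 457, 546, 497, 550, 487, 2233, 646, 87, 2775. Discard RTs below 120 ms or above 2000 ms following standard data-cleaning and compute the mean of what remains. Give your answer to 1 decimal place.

Excluded: 87, 2233, 2775
Retained (n=11): Σ = 6491
Mean = 6491/11 = 590.0909

590.1 ms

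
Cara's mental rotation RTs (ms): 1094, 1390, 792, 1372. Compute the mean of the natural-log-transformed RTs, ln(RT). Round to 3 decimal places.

ln(RT): 6.9976, 7.2371, 6.6746, 7.2240
Σ ln(RT) = 28.1332
Mean = 28.1332/4 = 7.03331

7.033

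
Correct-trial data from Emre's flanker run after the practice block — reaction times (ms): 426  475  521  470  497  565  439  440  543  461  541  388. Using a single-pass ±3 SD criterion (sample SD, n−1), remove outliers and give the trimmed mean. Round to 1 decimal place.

480.5 ms

n = 12, ΣRT = 5766, M = 480.500
Σ(x−M)² = 32029.00; s = √(32029.00/11) = 53.960
Cutoffs: 480.500 ± 3·53.960 → [318.6, 642.4]
No RTs fall outside the cutoffs; all 12 retained. Mean = 5766/12 = 480.500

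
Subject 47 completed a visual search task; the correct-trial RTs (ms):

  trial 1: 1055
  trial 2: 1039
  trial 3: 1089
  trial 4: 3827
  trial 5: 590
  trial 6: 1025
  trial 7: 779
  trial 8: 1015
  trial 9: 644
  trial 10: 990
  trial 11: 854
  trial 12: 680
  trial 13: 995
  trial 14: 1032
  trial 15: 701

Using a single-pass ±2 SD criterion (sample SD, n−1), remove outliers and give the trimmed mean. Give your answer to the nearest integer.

n = 15, ΣRT = 16315, M = 1087.667
Σ(x−M)² = 8447907.33; s = √(8447907.33/14) = 776.802
Cutoffs: 1087.667 ± 2·776.802 → [-465.9, 2641.3]
Outside: 3827 → excluded.
Retained (n=14): Σ = 12488, mean = 12488/14 = 892.000

892 ms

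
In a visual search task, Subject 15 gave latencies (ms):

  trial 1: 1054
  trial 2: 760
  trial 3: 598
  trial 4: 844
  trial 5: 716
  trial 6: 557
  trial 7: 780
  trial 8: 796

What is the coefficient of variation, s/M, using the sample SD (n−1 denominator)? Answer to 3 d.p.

0.201

n = 8, Σ = 6105, M = 763.1250
Σ(x−M)² = 164498.875; s = √(164498.875/7) = 153.2966
CV = 153.2966 / 763.1250 = 0.20088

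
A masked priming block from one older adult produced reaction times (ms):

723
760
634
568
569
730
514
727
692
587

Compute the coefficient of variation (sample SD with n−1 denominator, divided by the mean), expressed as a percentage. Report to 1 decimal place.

13.3%

n = 10, Σ = 6504, M = 650.4000
Σ(x−M)² = 67526.400; s = √(67526.400/9) = 86.6195
CV = 86.6195 / 650.4000 = 0.13318 = 13.318%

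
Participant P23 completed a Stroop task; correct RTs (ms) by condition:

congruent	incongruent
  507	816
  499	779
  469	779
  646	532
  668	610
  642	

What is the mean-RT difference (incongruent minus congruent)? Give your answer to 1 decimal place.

M(congruent) = 3431/6 = 571.833
M(incongruent) = 3516/5 = 703.200
Difference = 703.200 − 571.833 = 131.367 ms

131.4 ms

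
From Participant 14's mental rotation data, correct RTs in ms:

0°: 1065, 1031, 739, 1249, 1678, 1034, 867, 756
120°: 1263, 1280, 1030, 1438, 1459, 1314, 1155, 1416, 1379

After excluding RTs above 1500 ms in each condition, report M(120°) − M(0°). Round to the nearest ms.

0°: exclude 1678
M(0°) = 6741/7 = 963.000
M(120°) = 11734/9 = 1303.778
Difference = 1303.778 − 963.000 = 340.778 ms

341 ms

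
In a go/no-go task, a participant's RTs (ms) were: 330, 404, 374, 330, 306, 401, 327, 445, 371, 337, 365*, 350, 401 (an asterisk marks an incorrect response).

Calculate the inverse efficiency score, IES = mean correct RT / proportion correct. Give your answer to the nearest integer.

395 ms

Correct trials (n=12): 330, 404, 374, 330, 306, 401, 327, 445, 371, 337, 350, 401
Mean correct RT = 4376/12 = 364.6667 ms
Proportion correct = 12/13
IES = 364.6667 / (12/13) = 395.056 ms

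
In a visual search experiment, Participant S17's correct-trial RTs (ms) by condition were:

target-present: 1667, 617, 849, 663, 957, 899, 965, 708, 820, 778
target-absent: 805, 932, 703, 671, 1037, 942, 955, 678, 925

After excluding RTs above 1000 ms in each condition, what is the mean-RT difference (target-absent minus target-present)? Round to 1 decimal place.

20.2 ms

target-present: exclude 1667
target-absent: exclude 1037
M(target-present) = 7256/9 = 806.222
M(target-absent) = 6611/8 = 826.375
Difference = 826.375 − 806.222 = 20.153 ms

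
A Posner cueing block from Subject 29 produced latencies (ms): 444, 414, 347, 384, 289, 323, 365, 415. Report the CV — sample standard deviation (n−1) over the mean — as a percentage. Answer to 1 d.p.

13.9%

n = 8, Σ = 2981, M = 372.6250
Σ(x−M)² = 18901.875; s = √(18901.875/7) = 51.9641
CV = 51.9641 / 372.6250 = 0.13945 = 13.945%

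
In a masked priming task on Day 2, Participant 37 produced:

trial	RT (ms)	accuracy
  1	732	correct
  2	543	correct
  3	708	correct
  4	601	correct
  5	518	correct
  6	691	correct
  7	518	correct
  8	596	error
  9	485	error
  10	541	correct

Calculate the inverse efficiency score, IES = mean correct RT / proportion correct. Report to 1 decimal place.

758.1 ms

Correct trials (n=8): 732, 543, 708, 601, 518, 691, 518, 541
Mean correct RT = 4852/8 = 606.5000 ms
Proportion correct = 8/10
IES = 606.5000 / (8/10) = 758.125 ms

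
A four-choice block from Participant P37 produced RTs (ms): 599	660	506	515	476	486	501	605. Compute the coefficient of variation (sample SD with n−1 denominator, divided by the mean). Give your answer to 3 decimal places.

0.125

n = 8, Σ = 4348, M = 543.5000
Σ(x−M)² = 32322.000; s = √(32322.000/7) = 67.9517
CV = 67.9517 / 543.5000 = 0.12503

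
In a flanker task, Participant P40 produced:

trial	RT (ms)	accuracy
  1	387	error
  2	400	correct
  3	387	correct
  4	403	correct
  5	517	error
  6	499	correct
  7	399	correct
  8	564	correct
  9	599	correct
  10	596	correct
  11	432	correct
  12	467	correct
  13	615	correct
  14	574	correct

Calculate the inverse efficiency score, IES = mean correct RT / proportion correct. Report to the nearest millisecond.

577 ms

Correct trials (n=12): 400, 387, 403, 499, 399, 564, 599, 596, 432, 467, 615, 574
Mean correct RT = 5935/12 = 494.5833 ms
Proportion correct = 12/14
IES = 494.5833 / (12/14) = 577.014 ms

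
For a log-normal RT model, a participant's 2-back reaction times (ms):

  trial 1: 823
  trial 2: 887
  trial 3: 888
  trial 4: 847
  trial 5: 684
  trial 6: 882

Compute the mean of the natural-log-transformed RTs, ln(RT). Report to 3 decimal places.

ln(RT): 6.7130, 6.7878, 6.7890, 6.7417, 6.5280, 6.7822
Σ ln(RT) = 40.3416
Mean = 40.3416/6 = 6.72360

6.724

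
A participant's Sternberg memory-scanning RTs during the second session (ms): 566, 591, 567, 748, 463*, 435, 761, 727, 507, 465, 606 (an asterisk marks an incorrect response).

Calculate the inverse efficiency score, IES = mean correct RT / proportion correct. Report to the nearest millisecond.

657 ms

Correct trials (n=10): 566, 591, 567, 748, 435, 761, 727, 507, 465, 606
Mean correct RT = 5973/10 = 597.3000 ms
Proportion correct = 10/11
IES = 597.3000 / (10/11) = 657.030 ms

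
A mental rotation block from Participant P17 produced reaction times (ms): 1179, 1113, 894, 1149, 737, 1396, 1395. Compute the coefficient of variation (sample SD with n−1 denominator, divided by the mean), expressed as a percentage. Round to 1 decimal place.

21.6%

n = 7, Σ = 7863, M = 1123.2857
Σ(x−M)² = 353861.429; s = √(353861.429/6) = 242.8516
CV = 242.8516 / 1123.2857 = 0.21620 = 21.620%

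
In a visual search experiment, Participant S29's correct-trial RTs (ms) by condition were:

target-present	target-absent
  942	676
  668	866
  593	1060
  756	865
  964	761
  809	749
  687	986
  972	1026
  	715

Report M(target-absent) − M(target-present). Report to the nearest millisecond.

M(target-present) = 6391/8 = 798.875
M(target-absent) = 7704/9 = 856.000
Difference = 856.000 − 798.875 = 57.125 ms

57 ms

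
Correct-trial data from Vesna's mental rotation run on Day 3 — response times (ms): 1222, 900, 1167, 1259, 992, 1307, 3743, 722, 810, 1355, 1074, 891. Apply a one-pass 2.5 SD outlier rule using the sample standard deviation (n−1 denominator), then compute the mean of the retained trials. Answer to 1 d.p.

n = 12, ΣRT = 15442, M = 1286.833
Σ(x−M)² = 7042101.67; s = √(7042101.67/11) = 800.119
Cutoffs: 1286.833 ± 2.5·800.119 → [-713.5, 3287.1]
Outside: 3743 → excluded.
Retained (n=11): Σ = 11699, mean = 11699/11 = 1063.545

1063.5 ms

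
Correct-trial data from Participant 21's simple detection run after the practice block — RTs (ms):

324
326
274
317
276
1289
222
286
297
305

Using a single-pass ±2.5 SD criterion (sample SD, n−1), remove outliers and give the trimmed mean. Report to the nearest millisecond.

292 ms

n = 10, ΣRT = 3916, M = 391.600
Σ(x−M)² = 903322.40; s = √(903322.40/9) = 316.811
Cutoffs: 391.600 ± 2.5·316.811 → [-400.4, 1183.6]
Outside: 1289 → excluded.
Retained (n=9): Σ = 2627, mean = 2627/9 = 291.889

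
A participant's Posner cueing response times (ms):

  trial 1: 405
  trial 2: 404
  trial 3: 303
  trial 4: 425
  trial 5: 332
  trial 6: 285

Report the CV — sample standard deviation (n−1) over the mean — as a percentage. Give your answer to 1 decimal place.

n = 6, Σ = 2154, M = 359.0000
Σ(x−M)² = 17838.000; s = √(17838.000/5) = 59.7294
CV = 59.7294 / 359.0000 = 0.16638 = 16.638%

16.6%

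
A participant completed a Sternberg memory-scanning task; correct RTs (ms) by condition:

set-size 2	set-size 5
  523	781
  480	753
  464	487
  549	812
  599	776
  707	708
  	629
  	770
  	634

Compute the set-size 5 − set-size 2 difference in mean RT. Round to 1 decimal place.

M(set-size 2) = 3322/6 = 553.667
M(set-size 5) = 6350/9 = 705.556
Difference = 705.556 − 553.667 = 151.889 ms

151.9 ms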